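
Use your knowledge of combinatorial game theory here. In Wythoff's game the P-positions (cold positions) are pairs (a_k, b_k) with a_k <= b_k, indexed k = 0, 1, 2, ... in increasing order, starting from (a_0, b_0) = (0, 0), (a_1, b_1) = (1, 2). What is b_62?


By Wythoff's theorem, a_k = floor(k * phi) and b_k = floor(k * phi^2) = a_k + k, where phi = (1 + sqrt(5))/2 is the golden ratio.
phi = (1 + sqrt(5))/2 = 1.618034
phi^2 = phi + 1 = 2.618034
k = 62
k * phi^2 = 62 * 2.618034 = 162.318107
b_62 = floor(k * phi^2) = 162 (check: a_62 + k = 100 + 62 = 162)

162


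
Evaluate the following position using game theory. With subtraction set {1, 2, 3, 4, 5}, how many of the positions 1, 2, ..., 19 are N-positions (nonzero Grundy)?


Subtraction set S = {1, 2, 3, 4, 5}, so G(n) = n mod 6.
G(n) = 0 when n is a multiple of 6.
Multiples of 6 in [1, 19]: 3
N-positions (nonzero Grundy) = 19 - 3 = 16

16


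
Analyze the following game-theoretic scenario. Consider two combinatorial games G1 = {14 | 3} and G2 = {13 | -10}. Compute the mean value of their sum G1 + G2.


G1 = {14 | 3}, G2 = {13 | -10}
Each is a switch {a | b} with numbers a > b; its mean value is (a + b)/2, and mean value is additive over game sums: m(G1 + G2) = m(G1) + m(G2).
Mean of G1 = (14 + (3))/2 = 17/2 = 17/2
Mean of G2 = (13 + (-10))/2 = 3/2 = 3/2
Mean of G1 + G2 = 17/2 + 3/2 = 10

10


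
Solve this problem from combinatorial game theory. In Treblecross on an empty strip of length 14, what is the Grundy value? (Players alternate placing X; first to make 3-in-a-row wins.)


Treblecross: place X on empty cells; 3-in-a-row wins.
Playing within two cells of an existing X lets the opponent win at once, so sensible play treats the cells i-2..i+2 around each X as dead. The player left with no safe cell loses, so this is a normal-play take-away game on strips of safe cells.
Placing X at cell i (0-indexed) of a strip of k safe cells leaves independent strips of sizes max(0, i-2) and max(0, k-i-3). Hence G(k) = mex{ G(max(0,i-2)) XOR G(max(0,k-i-3)) : 0 <= i < k }, with G(0) = 0.
G(1): splits (0,0):0^0=0 -> mex({0}) = 1
G(2): splits (0,0):0^0=0 -> mex({0}) = 1
G(3): splits (0,0):0^0=0 -> mex({0}) = 1
G(4): splits (0,1):0^1=1 (0,0):0^0=0 -> mex({0, 1}) = 2
G(5): splits (0,2):0^1=1 (0,1):0^1=1 (0,0):0^0=0 -> mex({0, 1}) = 2
G(6) = mex({1}) = 0
G(7) = mex({0, 1, 2}) = 3
G(8) = mex({0, 1, 2}) = 3
G(9) = mex({0, 2}) = 1
G(10) = mex({0, 2, 3}) = 1
G(11) = mex({0, 3}) = 1
G(12) = mex({1, 3}) = 0
G(13) = mex({0, 1, 2, 3}) = 4
G(14) = mex({0, 1, 2}) = 3
Therefore G(14) = 3.

3


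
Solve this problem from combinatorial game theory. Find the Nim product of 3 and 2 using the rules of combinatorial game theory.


Nim multiplication is bilinear over XOR: (u XOR v) * w = (u*w) XOR (v*w).
So we split each operand into its bit components and XOR the pairwise Nim products.
3 = 1 + 2 (as XOR of powers of 2).
2 = 2 (as XOR of powers of 2).
Using the standard Nim-product table on single bits:
  2*2 = 3,   2*4 = 8,   2*8 = 12,
  4*4 = 6,   4*8 = 11,  8*8 = 13,
and  1*x = x (identity), k*l = l*k (commutative).
Pairwise Nim products:
  1 * 2 = 2
  2 * 2 = 3
XOR them: 2 XOR 3 = 1.
Result: 3 * 2 = 1 (in Nim).

1


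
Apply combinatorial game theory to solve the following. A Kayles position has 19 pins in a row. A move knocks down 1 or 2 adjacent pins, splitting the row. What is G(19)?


Kayles: a move removes 1 or 2 adjacent pins from a contiguous row.
Removing pins from a row of k leaves two independent rows (a, b) with a + b = k - 1 (one pin) or a + b = k - 2 (two pins); an end removal gives a = 0.
By Sprague-Grundy, G(k) = mex{ G(a) XOR G(b) } over all these splits. G(0) = 0.
G(1): splits (0,0):0^0=0 -> mex({0}) = 1
G(2): splits (0,1):0^1=1 (0,0):0^0=0 -> mex({0, 1}) = 2
G(3): splits (0,2):0^2=2 (1,1):1^1=0 (0,1):0^1=1 -> mex({0, 1, 2}) = 3
G(4): splits (0,3):0^3=3 (1,2):1^2=3 (0,2):0^2=2 (1,1):1^1=0 -> mex({0, 2, 3}) = 1
G(5): splits (0,4):0^1=1 (1,3):1^3=2 (2,2):2^2=0 (0,3):0^3=3 (1,2):1^2=3 -> mex({0, 1, 2, 3}) = 4
G(6) = mex({0, 1, 2, 4}) = 3
G(7) = mex({0, 1, 3, 4, 5}) = 2
G(8) = mex({0, 2, 3, 5, 6}) = 1
G(9) = mex({0, 1, 2, 3, 6, 7}) = 4
G(10) = mex({0, 1, 3, 4, 5, 7}) = 2
G(11) = mex({0, 1, 2, 3, 4, 5}) = 6
G(12) = mex({0, 1, 2, 3, 5, 6, 7}) = 4
G(13) = mex({0, 2, 3, 4, 6, 7}) = 1
G(14) = mex({0, 1, 4, 5, 6, 7}) = 2
G(15) = mex({0, 1, 2, 3, 4, 5, 6}) = 7
G(16) = mex({0, 2, 3, 5, 6, 7}) = 1
G(17) = mex({0, 1, 2, 3, 5, 6, 7}) = 4
G(18) = mex({0, 1, 2, 4, 5, 6}) = 3
G(19) = mex({0, 1, 3, 4, 5, 7}) = 2
Therefore G(19) = 2.

2


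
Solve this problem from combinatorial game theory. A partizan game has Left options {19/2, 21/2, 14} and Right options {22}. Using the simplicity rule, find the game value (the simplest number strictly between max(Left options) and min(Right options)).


Left options: {19/2, 21/2, 14}, max = 14
Right options: {22}, min = 22
All options are numbers and max(Left) < min(Right), so by the simplicity theorem the value is the simplest (earliest-born) number strictly between 14 and 22.
Integers 15 through 21 all lie strictly between 14 and 22.
Among integers, the simplest (lowest birthday = smallest |n|; 0 is born on day 0, +-n on day n) is 15.
No non-integer in the interval can be simpler: if x is a non-integer in the interval, then floor(x) or ceil(x) also lies in the interval (the interval contains an integer), and both are proper prefixes of x's sign expansion, i.e. born earlier. So the game value is 15.
Game value = 15

15


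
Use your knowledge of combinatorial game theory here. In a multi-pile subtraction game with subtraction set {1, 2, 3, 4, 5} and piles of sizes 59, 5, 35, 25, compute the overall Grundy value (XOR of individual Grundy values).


Subtraction set: {1, 2, 3, 4, 5}
For this subtraction set, G(n) = n mod 6 (period = max + 1 = 6).
Pile 1 (size 59): G(59) = 59 mod 6 = 5
Pile 2 (size 5): G(5) = 5 mod 6 = 5
Pile 3 (size 35): G(35) = 35 mod 6 = 5
Pile 4 (size 25): G(25) = 25 mod 6 = 1
Total Grundy value = XOR of all: 5 XOR 5 XOR 5 XOR 1 = 4

4


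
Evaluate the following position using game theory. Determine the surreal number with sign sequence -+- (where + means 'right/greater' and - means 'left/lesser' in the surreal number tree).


Sign expansion: -+-
Rule: track bounds (lo, hi), initially (-inf, +inf). On '+', the current value becomes lo and we move to the simplest number in (value, hi): value + 1 if hi = +inf, otherwise the midpoint (value + hi)/2. On '-', the current value becomes hi and we move to value - 1 if lo = -inf, otherwise the midpoint (lo + value)/2.
Start at 0.
Step 1: sign = -, move left. Bounds: (-inf, 0). Value = -1
Step 2: sign = +, move right. Bounds: (-1, 0). Value = -1/2
Step 3: sign = -, move left. Bounds: (-1, -1/2). Value = -3/4
The surreal number with sign expansion -+- is -3/4.

-3/4


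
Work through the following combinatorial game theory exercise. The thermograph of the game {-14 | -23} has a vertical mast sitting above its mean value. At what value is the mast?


Game = {-14 | -23}, a switch {a | b} with numbers a > b.
Its thermograph has left wall a - t and right wall b + t, which meet at t = (a - b)/2, where both equal (a + b)/2. So the mast (mean value) is at (a + b)/2.
Mean = (-14 + (-23))/2 = -37/2 = -37/2

-37/2


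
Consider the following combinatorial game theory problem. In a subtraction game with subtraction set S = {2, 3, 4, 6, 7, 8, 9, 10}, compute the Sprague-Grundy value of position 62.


The subtraction set is S = {2, 3, 4, 6, 7, 8, 9, 10}.
G(k) = mex{ G(k - s) : s in S, s <= k }. We compute iteratively: G(0) = 0.
G(1) = mex({}) = 0
G(2) = mex({0}) = 1
G(3) = mex({0}) = 1
G(4) = mex({0, 1}) = 2
G(5) = mex({0, 1}) = 2
G(6) = mex({0, 1, 2}) = 3
G(7) = mex({0, 1, 2}) = 3
G(8) = mex({0, 1, 2, 3}) = 4
G(9) = mex({0, 1, 2, 3}) = 4
G(10) = mex({0, 1, 2, 3, 4}) = 5
G(11) = mex({0, 1, 2, 3, 4}) = 5
G(12) = mex({1, 2, 3, 4, 5}) = 0
G(13) = mex({1, 2, 3, 4, 5}) = 0
G(14) = mex({0, 2, 3, 4, 5}) = 1
G(15) = mex({0, 2, 3, 4, 5}) = 1
G(16) = mex({0, 1, 3, 4, 5}) = 2
G(17) = mex({0, 1, 3, 4, 5}) = 2
G(18) = mex({0, 1, 2, 4, 5}) = 3
G(19) = mex({0, 1, 2, 4, 5}) = 3
G(20) = mex({0, 1, 2, 3, 5}) = 4
G(21) = mex({0, 1, 2, 3, 5}) = 4
Observe that G(12)..G(21) = 0, 0, 1, 1, 2, 2, 3, 3, 4, 4 repeats G(0)..G(9) = 0, 0, 1, 1, 2, 2, 3, 3, 4, 4.
For k >= max(S) = 10, G(k) is determined by the previous 10 values G(k-10)..G(k-1); a window of 10 consecutive values has recurred shifted by 12, so by induction G(k + 12) = G(k) for all k >= 0: the sequence is periodic from the start with period 12.
One period: G(0..11) = 0, 0, 1, 1, 2, 2, 3, 3, 4, 4, 5, 5.
62 mod 12 = 2, so G(62) = G(2) = 1.

1


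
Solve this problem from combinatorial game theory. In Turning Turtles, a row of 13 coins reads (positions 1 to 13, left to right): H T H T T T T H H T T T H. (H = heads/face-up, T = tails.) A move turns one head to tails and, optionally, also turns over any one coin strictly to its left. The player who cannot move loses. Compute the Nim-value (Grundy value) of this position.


Coins: H T H T T T T H H T T T H
Key fact: a single head at position k behaves exactly like a Nim heap of size k (turning it to T and optionally flipping a coin at j < k corresponds to moving the heap from k to j, or to 0), and heads combine as a disjunctive sum (two heads at the same place would cancel, matching j XOR j = 0). So the Nim-value is the XOR of the 1-indexed positions of the heads.
Face-up positions (1-indexed): [1, 3, 8, 9, 13]
XOR 0 with 1: 0 XOR 1 = 1
XOR 1 with 3: 1 XOR 3 = 2
XOR 2 with 8: 2 XOR 8 = 10
XOR 10 with 9: 10 XOR 9 = 3
XOR 3 with 13: 3 XOR 13 = 14
Nim-value = 14

14


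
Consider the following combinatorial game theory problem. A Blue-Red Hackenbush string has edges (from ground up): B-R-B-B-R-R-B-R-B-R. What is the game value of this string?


Edges (from ground): B-R-B-B-R-R-B-R-B-R
By Berlekamp's sign-expansion rule, a Blue-Red Hackenbush stalk has the value of the surreal number whose sign sequence is the edge sequence with B -> + and R -> -.
Sign sequence: +-++--+-+-
Trace the sign expansion in the surreal number tree, starting from 0:
Edge 1: B (sign +) -> bounds (0, +inf), value = 1
Edge 2: R (sign -) -> bounds (0, 1), value = 1/2
Edge 3: B (sign +) -> bounds (1/2, 1), value = 3/4
Edge 4: B (sign +) -> bounds (3/4, 1), value = 7/8
Edge 5: R (sign -) -> bounds (3/4, 7/8), value = 13/16
Edge 6: R (sign -) -> bounds (3/4, 13/16), value = 25/32
Edge 7: B (sign +) -> bounds (25/32, 13/16), value = 51/64
Edge 8: R (sign -) -> bounds (25/32, 51/64), value = 101/128
Edge 9: B (sign +) -> bounds (101/128, 51/64), value = 203/256
Edge 10: R (sign -) -> bounds (101/128, 203/256), value = 405/512
Game value = 405/512

405/512


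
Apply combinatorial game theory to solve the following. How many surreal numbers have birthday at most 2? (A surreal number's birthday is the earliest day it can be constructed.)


Day 0: {|} = 0 is born. Count = 1.
Day n: the number of surreal numbers born by day n is 2^(n+1) - 1.
By day 0: 2^1 - 1 = 1
By day 1: 2^2 - 1 = 3
By day 2: 2^3 - 1 = 7
By day 2: 7 surreal numbers.

7


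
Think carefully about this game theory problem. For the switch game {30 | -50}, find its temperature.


The game is {30 | -50}, a switch {a | b} with numbers a > b.
Cooling {a | b} by t gives {a - t | b + t}, which stops being hot when a - t = b + t, i.e. at t = (a - b)/2. So the temperature of a switch is (a - b)/2.
Temperature = (Left option - Right option) / 2
= (30 - (-50)) / 2
= 80 / 2
= 40

40


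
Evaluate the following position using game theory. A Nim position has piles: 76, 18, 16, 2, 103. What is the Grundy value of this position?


We need the XOR (exclusive or) of all pile sizes.
After XOR-ing pile 1 (size 76): 0 XOR 76 = 76
After XOR-ing pile 2 (size 18): 76 XOR 18 = 94
After XOR-ing pile 3 (size 16): 94 XOR 16 = 78
After XOR-ing pile 4 (size 2): 78 XOR 2 = 76
After XOR-ing pile 5 (size 103): 76 XOR 103 = 43
The Nim-value of this position is 43.

43


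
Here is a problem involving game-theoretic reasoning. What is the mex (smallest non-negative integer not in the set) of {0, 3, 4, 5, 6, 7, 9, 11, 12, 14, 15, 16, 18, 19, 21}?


Set = {0, 3, 4, 5, 6, 7, 9, 11, 12, 14, 15, 16, 18, 19, 21}
0 is in the set.
1 is NOT in the set. This is the mex.
mex = 1

1


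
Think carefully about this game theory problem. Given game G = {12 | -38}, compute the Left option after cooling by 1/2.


Original game: {12 | -38} (a switch {a | b} with a > b).
Cooling by t (for t below the temperature (a - b)/2 = 25) taxes each move by t: {a | b} cooled by t is {a - t | b + t}.
Cooling amount: t = 1/2
Cooled Left option: 12 - 1/2 = 23/2
Cooled Right option: -38 + 1/2 = -75/2
Cooled game: {23/2 | -75/2}
Left option = 23/2

23/2


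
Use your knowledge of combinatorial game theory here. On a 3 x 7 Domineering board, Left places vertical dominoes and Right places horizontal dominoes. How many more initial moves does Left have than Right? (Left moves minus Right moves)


Board is 3 x 7 (rows x cols).
Left (vertical) placements: (rows-1) * cols = 2 * 7 = 14
Right (horizontal) placements: rows * (cols-1) = 3 * 6 = 18
Advantage = Left - Right = 14 - 18 = -4

-4


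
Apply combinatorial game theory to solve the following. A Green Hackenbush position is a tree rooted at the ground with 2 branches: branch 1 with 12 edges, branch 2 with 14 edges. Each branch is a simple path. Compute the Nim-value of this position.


The tree has 2 branches from the ground vertex.
In Green Hackenbush, the Nim-value of a simple path of length k is k.
Branch 1: length 12, Nim-value = 12
Branch 2: length 14, Nim-value = 14
Total Nim-value = XOR of all branch values:
0 XOR 12 = 12
12 XOR 14 = 2
Nim-value of the tree = 2

2


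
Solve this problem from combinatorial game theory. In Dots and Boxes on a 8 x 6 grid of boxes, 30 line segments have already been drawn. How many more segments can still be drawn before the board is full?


Grid: 8 x 6 boxes, i.e. 9 rows and 7 columns of dots.
Horizontal edges: (rows + 1) * cols = 9 * 6 = 54
Vertical edges: rows * (cols + 1) = 8 * 7 = 56
Total edges: 54 + 56 = 110
Edges drawn: 30
Remaining: 110 - 30 = 80

80


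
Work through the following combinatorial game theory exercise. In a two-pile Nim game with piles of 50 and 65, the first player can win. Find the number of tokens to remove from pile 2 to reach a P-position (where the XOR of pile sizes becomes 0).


Piles: 50 and 65
Current XOR: 50 XOR 65 = 115 (non-zero, so this is an N-position).
To make the XOR zero, we need to find a move that balances the piles.
For pile 2 (size 65): target = 65 XOR 115 = 50
We reduce pile 2 from 65 to 50.
Tokens removed: 65 - 50 = 15
Verification: 50 XOR 50 = 0

15


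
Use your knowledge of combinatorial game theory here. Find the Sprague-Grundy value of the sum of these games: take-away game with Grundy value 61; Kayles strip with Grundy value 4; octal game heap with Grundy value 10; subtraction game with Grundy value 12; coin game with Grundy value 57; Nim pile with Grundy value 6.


By the Sprague-Grundy theorem, the Grundy value of a sum of games is the XOR of individual Grundy values.
take-away game: Grundy value = 61. Running XOR: 0 XOR 61 = 61
Kayles strip: Grundy value = 4. Running XOR: 61 XOR 4 = 57
octal game heap: Grundy value = 10. Running XOR: 57 XOR 10 = 51
subtraction game: Grundy value = 12. Running XOR: 51 XOR 12 = 63
coin game: Grundy value = 57. Running XOR: 63 XOR 57 = 6
Nim pile: Grundy value = 6. Running XOR: 6 XOR 6 = 0
The combined Grundy value is 0.

0


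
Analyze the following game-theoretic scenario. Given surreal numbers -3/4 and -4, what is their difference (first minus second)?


x = -3/4, y = -4
Converting to common denominator: 4
x = -3/4, y = -16/4
x - y = -3/4 - -4 = 13/4

13/4


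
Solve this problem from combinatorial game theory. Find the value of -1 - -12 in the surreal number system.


x = -1, y = -12
x - y = -1 - -12 = 11

11


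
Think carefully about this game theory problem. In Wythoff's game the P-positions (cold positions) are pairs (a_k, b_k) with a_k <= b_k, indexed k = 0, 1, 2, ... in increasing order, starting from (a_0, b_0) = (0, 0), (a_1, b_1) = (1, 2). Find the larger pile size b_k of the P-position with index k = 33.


By Wythoff's theorem, a_k = floor(k * phi) and b_k = floor(k * phi^2) = a_k + k, where phi = (1 + sqrt(5))/2 is the golden ratio.
phi = (1 + sqrt(5))/2 = 1.618034
phi^2 = phi + 1 = 2.618034
k = 33
k * phi^2 = 33 * 2.618034 = 86.395122
b_33 = floor(k * phi^2) = 86 (check: a_33 + k = 53 + 33 = 86)

86


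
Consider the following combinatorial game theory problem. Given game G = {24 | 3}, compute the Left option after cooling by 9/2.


Original game: {24 | 3} (a switch {a | b} with a > b).
Cooling by t (for t below the temperature (a - b)/2 = 21/2) taxes each move by t: {a | b} cooled by t is {a - t | b + t}.
Cooling amount: t = 9/2
Cooled Left option: 24 - 9/2 = 39/2
Cooled Right option: 3 + 9/2 = 15/2
Cooled game: {39/2 | 15/2}
Left option = 39/2

39/2


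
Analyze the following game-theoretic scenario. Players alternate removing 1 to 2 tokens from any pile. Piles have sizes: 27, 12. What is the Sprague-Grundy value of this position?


Subtraction set: {1, 2}
For this subtraction set, G(n) = n mod 3 (period = max + 1 = 3).
Pile 1 (size 27): G(27) = 27 mod 3 = 0
Pile 2 (size 12): G(12) = 12 mod 3 = 0
Total Grundy value = XOR of all: 0 XOR 0 = 0

0


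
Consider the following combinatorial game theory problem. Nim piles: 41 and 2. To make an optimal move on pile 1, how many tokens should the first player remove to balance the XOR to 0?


Piles: 41 and 2
Current XOR: 41 XOR 2 = 43 (non-zero, so this is an N-position).
To make the XOR zero, we need to find a move that balances the piles.
For pile 1 (size 41): target = 41 XOR 43 = 2
We reduce pile 1 from 41 to 2.
Tokens removed: 41 - 2 = 39
Verification: 2 XOR 2 = 0

39


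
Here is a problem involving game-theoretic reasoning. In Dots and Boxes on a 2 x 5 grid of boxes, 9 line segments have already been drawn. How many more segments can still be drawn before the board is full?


Grid: 2 x 5 boxes, i.e. 3 rows and 6 columns of dots.
Horizontal edges: (rows + 1) * cols = 3 * 5 = 15
Vertical edges: rows * (cols + 1) = 2 * 6 = 12
Total edges: 15 + 12 = 27
Edges drawn: 9
Remaining: 27 - 9 = 18

18


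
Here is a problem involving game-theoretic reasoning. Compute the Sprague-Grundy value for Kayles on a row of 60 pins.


Kayles: a move removes 1 or 2 adjacent pins from a contiguous row.
Removing pins from a row of k leaves two independent rows (a, b) with a + b = k - 1 (one pin) or a + b = k - 2 (two pins); an end removal gives a = 0.
By Sprague-Grundy, G(k) = mex{ G(a) XOR G(b) } over all these splits. G(0) = 0.
G(1): splits (0,0):0^0=0 -> mex({0}) = 1
G(2): splits (0,1):0^1=1 (0,0):0^0=0 -> mex({0, 1}) = 2
G(3): splits (0,2):0^2=2 (1,1):1^1=0 (0,1):0^1=1 -> mex({0, 1, 2}) = 3
G(4): splits (0,3):0^3=3 (1,2):1^2=3 (0,2):0^2=2 (1,1):1^1=0 -> mex({0, 2, 3}) = 1
G(5): splits (0,4):0^1=1 (1,3):1^3=2 (2,2):2^2=0 (0,3):0^3=3 (1,2):1^2=3 -> mex({0, 1, 2, 3}) = 4
G(6) = mex({0, 1, 2, 4}) = 3
G(7) = mex({0, 1, 3, 4, 5}) = 2
G(8) = mex({0, 2, 3, 5, 6}) = 1
G(9) = mex({0, 1, 2, 3, 6, 7}) = 4
G(10) = mex({0, 1, 3, 4, 5, 7}) = 2
G(11) = mex({0, 1, 2, 3, 4, 5}) = 6
G(12) = mex({0, 1, 2, 3, 5, 6, 7}) = 4
G(13) = mex({0, 2, 3, 4, 6, 7}) = 1
G(14) = mex({0, 1, 4, 5, 6, 7}) = 2
G(15) = mex({0, 1, 2, 3, 4, 5, 6}) = 7
G(16) = mex({0, 2, 3, 5, 6, 7}) = 1
G(17) = mex({0, 1, 2, 3, 5, 6, 7}) = 4
G(18) = mex({0, 1, 2, 4, 5, 6}) = 3
G(19) = mex({0, 1, 3, 4, 5, 7}) = 2
G(20) = mex({0, 2, 3, 4, 5, 6, 7}) = 1
G(21) = mex({0, 1, 2, 3, 5, 6, 7}) = 4
G(22) = mex({0, 1, 2, 3, 4, 5, 7}) = 6
G(23) = mex({0, 1, 2, 3, 4, 5, 6}) = 7
G(24) = mex({0, 1, 2, 3, 5, 6, 7}) = 4
G(25) = mex({0, 2, 3, 4, 6, 7}) = 1
G(26) = mex({0, 1, 3, 4, 5, 6, 7}) = 2
G(27) = mex({0, 1, 2, 3, 4, 5, 6, 7}) = 8
G(28) = mex({0, 1, 2, 3, 4, 6, 7, 8}) = 5
G(29) = mex({0, 1, 2, 3, 5, 6, 7, 8, 9}) = 4
G(30) = mex({0, 1, 2, 3, 4, 5, 6, 9, 10}) = 7
G(31) = mex({0, 1, 3, 4, 5, 7, 10, 11}) = 2
G(32) = mex({0, 2, 3, 4, 5, 6, 7, 9, 11}) = 1
G(33) = mex({0, 1, 2, 3, 4, 5, 6, 7, 9, 12}) = 8
G(34) = mex({0, 1, 2, 3, 4, 5, 7, 8, 11, 12}) = 6
G(35) = mex({0, 1, 2, 3, 4, 5, 6, 8, 9, 10, 11}) = 7
G(36) = mex({0, 1, 2, 3, 5, 6, 7, 9, 10}) = 4
G(37) = mex({0, 2, 3, 4, 6, 7, 9, 10, 11, 12}) = 1
G(38) = mex({0, 1, 3, 4, 5, 6, 7, 9, 10, 11, 12}) = 2
G(39) = mex({0, 1, 2, 4, 5, 6, 7, 9, 10, 12, 14}) = 3
G(40) = mex({0, 2, 3, 4, 6, 7, 11, 12, 14}) = 1
G(41) = mex({0, 1, 2, 3, 5, 6, 7, 9, 10, 11, 12}) = 4
G(42) = mex({0, 1, 2, 3, 4, 5, 6, 9, 10}) = 7
G(43) = mex({0, 1, 3, 4, 5, 7, 9, 10, 12, 15}) = 2
G(44) = mex({0, 2, 3, 4, 5, 6, 7, 9, 10, 12, 15}) = 1
G(45) = mex({0, 1, 2, 3, 4, 5, 6, 7, 9, 10, 12, 14}) = 8
G(46) = mex({0, 1, 3, 4, 5, 7, 8, 11, 12, 14}) = 2
G(47) = mex({0, 1, 2, 3, 4, 5, 6, 8, 9, 10, 11, 12}) = 7
G(48) = mex({0, 1, 2, 3, 5, 6, 7, 9, 10}) = 4
G(49) = mex({0, 2, 3, 4, 6, 7, 9, 10, 11, 12, 15}) = 1
G(50) = mex({0, 1, 4, 5, 6, 7, 9, 11, 12, 14, 15}) = 2
G(51) = mex({0, 1, 2, 3, 4, 5, 6, 7, 9, 12, 14, 15}) = 8
G(52) = mex({0, 2, 3, 4, 5, 6, 7, 8, 11, 12, 15}) = 1
G(53) = mex({0, 1, 2, 3, 5, 6, 7, 8, 9, 10, 11, 12}) = 4
G(54) = mex({0, 1, 2, 3, 4, 5, 6, 9, 10}) = 7
G(55) = mex({0, 1, 3, 4, 5, 7, 9, 10, 11, 12}) = 2
G(56) = mex({0, 2, 3, 4, 5, 6, 7, 9, 10, 11, 12, 13, 14}) = 1
G(57) = mex({0, 1, 2, 3, 5, 6, 7, 9, 10, 12, 13, 14, 15}) = 4
G(58) = mex({0, 1, 3, 4, 5, 7, 11, 12, 14, 15}) = 2
G(59) = mex({0, 1, 2, 3, 4, 5, 6, 9, 10, 11, 12, 15}) = 7
G(60) = mex({0, 1, 2, 3, 5, 6, 7, 9, 10}) = 4
Therefore G(60) = 4.

4


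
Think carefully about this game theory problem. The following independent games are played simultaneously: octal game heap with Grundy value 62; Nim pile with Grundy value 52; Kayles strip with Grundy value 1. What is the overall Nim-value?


By the Sprague-Grundy theorem, the Grundy value of a sum of games is the XOR of individual Grundy values.
octal game heap: Grundy value = 62. Running XOR: 0 XOR 62 = 62
Nim pile: Grundy value = 52. Running XOR: 62 XOR 52 = 10
Kayles strip: Grundy value = 1. Running XOR: 10 XOR 1 = 11
The combined Grundy value is 11.

11


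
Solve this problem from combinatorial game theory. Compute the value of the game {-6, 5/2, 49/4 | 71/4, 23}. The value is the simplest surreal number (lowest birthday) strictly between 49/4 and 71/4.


Left options: {-6, 5/2, 49/4}, max = 49/4
Right options: {71/4, 23}, min = 71/4
All options are numbers and max(Left) < min(Right), so by the simplicity theorem the value is the simplest (earliest-born) number strictly between 49/4 and 71/4.
Integers 13 through 17 all lie strictly between 49/4 and 71/4.
Among integers, the simplest (lowest birthday = smallest |n|; 0 is born on day 0, +-n on day n) is 13.
No non-integer in the interval can be simpler: if x is a non-integer in the interval, then floor(x) or ceil(x) also lies in the interval (the interval contains an integer), and both are proper prefixes of x's sign expansion, i.e. born earlier. So the game value is 13.
Game value = 13

13


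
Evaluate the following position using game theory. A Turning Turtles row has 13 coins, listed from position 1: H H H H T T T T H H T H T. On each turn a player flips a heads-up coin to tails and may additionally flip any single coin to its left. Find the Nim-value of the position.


Coins: H H H H T T T T H H T H T
Key fact: a single head at position k behaves exactly like a Nim heap of size k (turning it to T and optionally flipping a coin at j < k corresponds to moving the heap from k to j, or to 0), and heads combine as a disjunctive sum (two heads at the same place would cancel, matching j XOR j = 0). So the Nim-value is the XOR of the 1-indexed positions of the heads.
Face-up positions (1-indexed): [1, 2, 3, 4, 9, 10, 12]
XOR 0 with 1: 0 XOR 1 = 1
XOR 1 with 2: 1 XOR 2 = 3
XOR 3 with 3: 3 XOR 3 = 0
XOR 0 with 4: 0 XOR 4 = 4
XOR 4 with 9: 4 XOR 9 = 13
XOR 13 with 10: 13 XOR 10 = 7
XOR 7 with 12: 7 XOR 12 = 11
Nim-value = 11

11


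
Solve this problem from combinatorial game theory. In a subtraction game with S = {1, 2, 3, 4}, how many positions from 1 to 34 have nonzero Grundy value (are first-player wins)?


Subtraction set S = {1, 2, 3, 4}, so G(n) = n mod 5.
G(n) = 0 when n is a multiple of 5.
Multiples of 5 in [1, 34]: 6
N-positions (nonzero Grundy) = 34 - 6 = 28

28


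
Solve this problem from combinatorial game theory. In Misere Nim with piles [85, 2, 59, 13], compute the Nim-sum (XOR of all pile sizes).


We need the XOR (exclusive or) of all pile sizes.
After XOR-ing pile 1 (size 85): 0 XOR 85 = 85
After XOR-ing pile 2 (size 2): 85 XOR 2 = 87
After XOR-ing pile 3 (size 59): 87 XOR 59 = 108
After XOR-ing pile 4 (size 13): 108 XOR 13 = 97
The Nim-value of this position is 97.

97


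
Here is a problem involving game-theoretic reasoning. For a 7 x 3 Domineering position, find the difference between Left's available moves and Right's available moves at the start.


Board is 7 x 3 (rows x cols).
Left (vertical) placements: (rows-1) * cols = 6 * 3 = 18
Right (horizontal) placements: rows * (cols-1) = 7 * 2 = 14
Advantage = Left - Right = 18 - 14 = 4

4


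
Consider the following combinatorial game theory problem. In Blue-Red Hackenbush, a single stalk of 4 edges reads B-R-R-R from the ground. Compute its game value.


Edges (from ground): B-R-R-R
By Berlekamp's sign-expansion rule, a Blue-Red Hackenbush stalk has the value of the surreal number whose sign sequence is the edge sequence with B -> + and R -> -.
Sign sequence: +---
Trace the sign expansion in the surreal number tree, starting from 0:
Edge 1: B (sign +) -> bounds (0, +inf), value = 1
Edge 2: R (sign -) -> bounds (0, 1), value = 1/2
Edge 3: R (sign -) -> bounds (0, 1/2), value = 1/4
Edge 4: R (sign -) -> bounds (0, 1/4), value = 1/8
Game value = 1/8

1/8


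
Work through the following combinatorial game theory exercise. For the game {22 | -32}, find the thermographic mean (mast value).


Game = {22 | -32}, a switch {a | b} with numbers a > b.
Its thermograph has left wall a - t and right wall b + t, which meet at t = (a - b)/2, where both equal (a + b)/2. So the mast (mean value) is at (a + b)/2.
Mean = (22 + (-32))/2 = -10/2 = -5

-5


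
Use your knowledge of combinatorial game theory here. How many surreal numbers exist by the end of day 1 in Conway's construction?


Day 0: {|} = 0 is born. Count = 1.
Day n: the number of surreal numbers born by day n is 2^(n+1) - 1.
By day 0: 2^1 - 1 = 1
By day 1: 2^2 - 1 = 3
By day 1: 3 surreal numbers.

3


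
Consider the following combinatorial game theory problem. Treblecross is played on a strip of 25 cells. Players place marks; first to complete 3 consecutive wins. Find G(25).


Treblecross: place X on empty cells; 3-in-a-row wins.
Playing within two cells of an existing X lets the opponent win at once, so sensible play treats the cells i-2..i+2 around each X as dead. The player left with no safe cell loses, so this is a normal-play take-away game on strips of safe cells.
Placing X at cell i (0-indexed) of a strip of k safe cells leaves independent strips of sizes max(0, i-2) and max(0, k-i-3). Hence G(k) = mex{ G(max(0,i-2)) XOR G(max(0,k-i-3)) : 0 <= i < k }, with G(0) = 0.
G(1): splits (0,0):0^0=0 -> mex({0}) = 1
G(2): splits (0,0):0^0=0 -> mex({0}) = 1
G(3): splits (0,0):0^0=0 -> mex({0}) = 1
G(4): splits (0,1):0^1=1 (0,0):0^0=0 -> mex({0, 1}) = 2
G(5): splits (0,2):0^1=1 (0,1):0^1=1 (0,0):0^0=0 -> mex({0, 1}) = 2
G(6) = mex({1}) = 0
G(7) = mex({0, 1, 2}) = 3
G(8) = mex({0, 1, 2}) = 3
G(9) = mex({0, 2}) = 1
G(10) = mex({0, 2, 3}) = 1
G(11) = mex({0, 3}) = 1
G(12) = mex({1, 3}) = 0
G(13) = mex({0, 1, 2, 3}) = 4
G(14) = mex({0, 1, 2}) = 3
G(15) = mex({0, 1, 2}) = 3
G(16) = mex({0, 1, 2, 4}) = 3
G(17) = mex({0, 1, 3, 4}) = 2
G(18) = mex({0, 1, 3, 4}) = 2
G(19) = mex({0, 1, 3, 5}) = 2
G(20) = mex({0, 1, 2, 3, 5}) = 4
G(21) = mex({0, 1, 2, 3, 5}) = 4
G(22) = mex({1, 2, 6}) = 0
G(23) = mex({0, 1, 2, 3, 4, 6}) = 5
G(24) = mex({0, 1, 2, 3, 4}) = 5
G(25) = mex({0, 1, 3, 4, 7}) = 2
Therefore G(25) = 2.

2


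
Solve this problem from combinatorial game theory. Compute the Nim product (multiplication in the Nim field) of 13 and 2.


Nim multiplication is bilinear over XOR: (u XOR v) * w = (u*w) XOR (v*w).
So we split each operand into its bit components and XOR the pairwise Nim products.
13 = 1 + 4 + 8 (as XOR of powers of 2).
2 = 2 (as XOR of powers of 2).
Using the standard Nim-product table on single bits:
  2*2 = 3,   2*4 = 8,   2*8 = 12,
  4*4 = 6,   4*8 = 11,  8*8 = 13,
and  1*x = x (identity), k*l = l*k (commutative).
Pairwise Nim products:
  1 * 2 = 2
  4 * 2 = 8
  8 * 2 = 12
XOR them: 2 XOR 8 XOR 12 = 6.
Result: 13 * 2 = 6 (in Nim).

6


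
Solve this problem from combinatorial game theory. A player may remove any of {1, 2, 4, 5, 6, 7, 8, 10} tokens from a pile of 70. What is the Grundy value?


The subtraction set is S = {1, 2, 4, 5, 6, 7, 8, 10}.
G(k) = mex{ G(k - s) : s in S, s <= k }. We compute iteratively: G(0) = 0.
G(1) = mex({0}) = 1
G(2) = mex({0, 1}) = 2
G(3) = mex({1, 2}) = 0
G(4) = mex({0, 2}) = 1
G(5) = mex({0, 1}) = 2
G(6) = mex({0, 1, 2}) = 3
G(7) = mex({0, 1, 2, 3}) = 4
G(8) = mex({0, 1, 2, 3, 4}) = 5
G(9) = mex({0, 1, 2, 4, 5}) = 3
G(10) = mex({0, 1, 2, 3, 5}) = 4
G(11) = mex({0, 1, 2, 3, 4}) = 5
G(12) = mex({1, 2, 3, 4, 5}) = 0
G(13) = mex({0, 2, 3, 4, 5}) = 1
G(14) = mex({0, 1, 3, 4, 5}) = 2
G(15) = mex({1, 2, 3, 4, 5}) = 0
G(16) = mex({0, 2, 3, 4, 5}) = 1
G(17) = mex({0, 1, 3, 4, 5}) = 2
G(18) = mex({0, 1, 2, 4, 5}) = 3
G(19) = mex({0, 1, 2, 3, 5}) = 4
G(20) = mex({0, 1, 2, 3, 4}) = 5
G(21) = mex({0, 1, 2, 4, 5}) = 3
Observe that G(12)..G(21) = 0, 1, 2, 0, 1, 2, 3, 4, 5, 3 repeats G(0)..G(9) = 0, 1, 2, 0, 1, 2, 3, 4, 5, 3.
For k >= max(S) = 10, G(k) is determined by the previous 10 values G(k-10)..G(k-1); a window of 10 consecutive values has recurred shifted by 12, so by induction G(k + 12) = G(k) for all k >= 0: the sequence is periodic from the start with period 12.
One period: G(0..11) = 0, 1, 2, 0, 1, 2, 3, 4, 5, 3, 4, 5.
70 mod 12 = 10, so G(70) = G(10) = 4.

4


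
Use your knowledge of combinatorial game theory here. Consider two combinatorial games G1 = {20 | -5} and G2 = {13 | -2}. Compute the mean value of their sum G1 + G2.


G1 = {20 | -5}, G2 = {13 | -2}
Each is a switch {a | b} with numbers a > b; its mean value is (a + b)/2, and mean value is additive over game sums: m(G1 + G2) = m(G1) + m(G2).
Mean of G1 = (20 + (-5))/2 = 15/2 = 15/2
Mean of G2 = (13 + (-2))/2 = 11/2 = 11/2
Mean of G1 + G2 = 15/2 + 11/2 = 13

13


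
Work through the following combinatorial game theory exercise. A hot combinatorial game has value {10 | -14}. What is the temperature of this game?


The game is {10 | -14}, a switch {a | b} with numbers a > b.
Cooling {a | b} by t gives {a - t | b + t}, which stops being hot when a - t = b + t, i.e. at t = (a - b)/2. So the temperature of a switch is (a - b)/2.
Temperature = (Left option - Right option) / 2
= (10 - (-14)) / 2
= 24 / 2
= 12

12


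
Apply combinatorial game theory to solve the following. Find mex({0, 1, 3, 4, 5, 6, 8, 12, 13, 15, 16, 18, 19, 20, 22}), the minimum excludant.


Set = {0, 1, 3, 4, 5, 6, 8, 12, 13, 15, 16, 18, 19, 20, 22}
0 is in the set.
1 is in the set.
2 is NOT in the set. This is the mex.
mex = 2

2


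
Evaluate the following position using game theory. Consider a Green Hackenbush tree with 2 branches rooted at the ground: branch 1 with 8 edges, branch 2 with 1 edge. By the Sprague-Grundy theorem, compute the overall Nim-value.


The tree has 2 branches from the ground vertex.
In Green Hackenbush, the Nim-value of a simple path of length k is k.
Branch 1: length 8, Nim-value = 8
Branch 2: length 1, Nim-value = 1
Total Nim-value = XOR of all branch values:
0 XOR 8 = 8
8 XOR 1 = 9
Nim-value of the tree = 9

9


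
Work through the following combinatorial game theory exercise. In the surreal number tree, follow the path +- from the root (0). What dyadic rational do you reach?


Sign expansion: +-
Rule: track bounds (lo, hi), initially (-inf, +inf). On '+', the current value becomes lo and we move to the simplest number in (value, hi): value + 1 if hi = +inf, otherwise the midpoint (value + hi)/2. On '-', the current value becomes hi and we move to value - 1 if lo = -inf, otherwise the midpoint (lo + value)/2.
Start at 0.
Step 1: sign = +, move right. Bounds: (0, +inf). Value = 1
Step 2: sign = -, move left. Bounds: (0, 1). Value = 1/2
The surreal number with sign expansion +- is 1/2.

1/2


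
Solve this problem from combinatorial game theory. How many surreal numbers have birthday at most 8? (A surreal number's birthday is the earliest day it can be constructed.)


Day 0: {|} = 0 is born. Count = 1.
Day n: the number of surreal numbers born by day n is 2^(n+1) - 1.
By day 0: 2^1 - 1 = 1
By day 1: 2^2 - 1 = 3
By day 2: 2^3 - 1 = 7
By day 3: 2^4 - 1 = 15
By day 4: 2^5 - 1 = 31
By day 5: 2^6 - 1 = 63
By day 6: 2^7 - 1 = 127
By day 7: 2^8 - 1 = 255
By day 8: 2^9 - 1 = 511
By day 8: 511 surreal numbers.

511


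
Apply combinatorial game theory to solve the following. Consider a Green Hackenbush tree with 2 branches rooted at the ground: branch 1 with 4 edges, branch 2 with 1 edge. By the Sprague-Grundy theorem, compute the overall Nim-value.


The tree has 2 branches from the ground vertex.
In Green Hackenbush, the Nim-value of a simple path of length k is k.
Branch 1: length 4, Nim-value = 4
Branch 2: length 1, Nim-value = 1
Total Nim-value = XOR of all branch values:
0 XOR 4 = 4
4 XOR 1 = 5
Nim-value of the tree = 5

5


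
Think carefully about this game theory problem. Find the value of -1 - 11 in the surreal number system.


x = -1, y = 11
x - y = -1 - 11 = -12

-12


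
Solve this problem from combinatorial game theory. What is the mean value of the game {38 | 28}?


Game = {38 | 28}, a switch {a | b} with numbers a > b.
Its thermograph has left wall a - t and right wall b + t, which meet at t = (a - b)/2, where both equal (a + b)/2. So the mast (mean value) is at (a + b)/2.
Mean = (38 + (28))/2 = 66/2 = 33

33


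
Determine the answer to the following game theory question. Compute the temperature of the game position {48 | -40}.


The game is {48 | -40}, a switch {a | b} with numbers a > b.
Cooling {a | b} by t gives {a - t | b + t}, which stops being hot when a - t = b + t, i.e. at t = (a - b)/2. So the temperature of a switch is (a - b)/2.
Temperature = (Left option - Right option) / 2
= (48 - (-40)) / 2
= 88 / 2
= 44

44


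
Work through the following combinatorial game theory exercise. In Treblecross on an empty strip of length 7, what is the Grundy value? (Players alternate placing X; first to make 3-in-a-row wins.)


Treblecross: place X on empty cells; 3-in-a-row wins.
Playing within two cells of an existing X lets the opponent win at once, so sensible play treats the cells i-2..i+2 around each X as dead. The player left with no safe cell loses, so this is a normal-play take-away game on strips of safe cells.
Placing X at cell i (0-indexed) of a strip of k safe cells leaves independent strips of sizes max(0, i-2) and max(0, k-i-3). Hence G(k) = mex{ G(max(0,i-2)) XOR G(max(0,k-i-3)) : 0 <= i < k }, with G(0) = 0.
G(1): splits (0,0):0^0=0 -> mex({0}) = 1
G(2): splits (0,0):0^0=0 -> mex({0}) = 1
G(3): splits (0,0):0^0=0 -> mex({0}) = 1
G(4): splits (0,1):0^1=1 (0,0):0^0=0 -> mex({0, 1}) = 2
G(5): splits (0,2):0^1=1 (0,1):0^1=1 (0,0):0^0=0 -> mex({0, 1}) = 2
G(6) = mex({1}) = 0
G(7) = mex({0, 1, 2}) = 3
Therefore G(7) = 3.

3


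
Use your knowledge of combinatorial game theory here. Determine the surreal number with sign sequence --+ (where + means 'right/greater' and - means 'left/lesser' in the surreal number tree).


Sign expansion: --+
Rule: track bounds (lo, hi), initially (-inf, +inf). On '+', the current value becomes lo and we move to the simplest number in (value, hi): value + 1 if hi = +inf, otherwise the midpoint (value + hi)/2. On '-', the current value becomes hi and we move to value - 1 if lo = -inf, otherwise the midpoint (lo + value)/2.
Start at 0.
Step 1: sign = -, move left. Bounds: (-inf, 0). Value = -1
Step 2: sign = -, move left. Bounds: (-inf, -1). Value = -2
Step 3: sign = +, move right. Bounds: (-2, -1). Value = -3/2
The surreal number with sign expansion --+ is -3/2.

-3/2


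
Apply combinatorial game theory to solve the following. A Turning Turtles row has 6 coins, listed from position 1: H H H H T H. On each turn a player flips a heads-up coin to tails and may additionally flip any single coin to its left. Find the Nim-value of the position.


Coins: H H H H T H
Key fact: a single head at position k behaves exactly like a Nim heap of size k (turning it to T and optionally flipping a coin at j < k corresponds to moving the heap from k to j, or to 0), and heads combine as a disjunctive sum (two heads at the same place would cancel, matching j XOR j = 0). So the Nim-value is the XOR of the 1-indexed positions of the heads.
Face-up positions (1-indexed): [1, 2, 3, 4, 6]
XOR 0 with 1: 0 XOR 1 = 1
XOR 1 with 2: 1 XOR 2 = 3
XOR 3 with 3: 3 XOR 3 = 0
XOR 0 with 4: 0 XOR 4 = 4
XOR 4 with 6: 4 XOR 6 = 2
Nim-value = 2

2


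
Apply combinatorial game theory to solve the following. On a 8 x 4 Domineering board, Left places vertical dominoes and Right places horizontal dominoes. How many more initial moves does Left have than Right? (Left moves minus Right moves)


Board is 8 x 4 (rows x cols).
Left (vertical) placements: (rows-1) * cols = 7 * 4 = 28
Right (horizontal) placements: rows * (cols-1) = 8 * 3 = 24
Advantage = Left - Right = 28 - 24 = 4

4


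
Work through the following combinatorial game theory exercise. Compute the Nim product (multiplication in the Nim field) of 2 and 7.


Nim multiplication is bilinear over XOR: (u XOR v) * w = (u*w) XOR (v*w).
So we split each operand into its bit components and XOR the pairwise Nim products.
2 = 2 (as XOR of powers of 2).
7 = 1 + 2 + 4 (as XOR of powers of 2).
Using the standard Nim-product table on single bits:
  2*2 = 3,   2*4 = 8,   2*8 = 12,
  4*4 = 6,   4*8 = 11,  8*8 = 13,
and  1*x = x (identity), k*l = l*k (commutative).
Pairwise Nim products:
  2 * 1 = 2
  2 * 2 = 3
  2 * 4 = 8
XOR them: 2 XOR 3 XOR 8 = 9.
Result: 2 * 7 = 9 (in Nim).

9


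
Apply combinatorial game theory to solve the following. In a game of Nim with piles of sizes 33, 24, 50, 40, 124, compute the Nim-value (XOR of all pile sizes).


We need the XOR (exclusive or) of all pile sizes.
After XOR-ing pile 1 (size 33): 0 XOR 33 = 33
After XOR-ing pile 2 (size 24): 33 XOR 24 = 57
After XOR-ing pile 3 (size 50): 57 XOR 50 = 11
After XOR-ing pile 4 (size 40): 11 XOR 40 = 35
After XOR-ing pile 5 (size 124): 35 XOR 124 = 95
The Nim-value of this position is 95.

95


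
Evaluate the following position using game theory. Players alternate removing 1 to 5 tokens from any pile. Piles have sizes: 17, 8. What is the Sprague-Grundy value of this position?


Subtraction set: {1, 2, 3, 4, 5}
For this subtraction set, G(n) = n mod 6 (period = max + 1 = 6).
Pile 1 (size 17): G(17) = 17 mod 6 = 5
Pile 2 (size 8): G(8) = 8 mod 6 = 2
Total Grundy value = XOR of all: 5 XOR 2 = 7

7


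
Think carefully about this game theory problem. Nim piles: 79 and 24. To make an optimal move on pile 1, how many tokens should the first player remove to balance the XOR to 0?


Piles: 79 and 24
Current XOR: 79 XOR 24 = 87 (non-zero, so this is an N-position).
To make the XOR zero, we need to find a move that balances the piles.
For pile 1 (size 79): target = 79 XOR 87 = 24
We reduce pile 1 from 79 to 24.
Tokens removed: 79 - 24 = 55
Verification: 24 XOR 24 = 0

55


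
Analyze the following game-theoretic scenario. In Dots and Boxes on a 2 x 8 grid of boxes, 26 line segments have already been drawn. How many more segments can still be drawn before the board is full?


Grid: 2 x 8 boxes, i.e. 3 rows and 9 columns of dots.
Horizontal edges: (rows + 1) * cols = 3 * 8 = 24
Vertical edges: rows * (cols + 1) = 2 * 9 = 18
Total edges: 24 + 18 = 42
Edges drawn: 26
Remaining: 42 - 26 = 16

16


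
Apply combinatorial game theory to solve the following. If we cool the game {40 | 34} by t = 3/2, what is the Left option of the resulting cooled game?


Original game: {40 | 34} (a switch {a | b} with a > b).
Cooling by t (for t below the temperature (a - b)/2 = 3) taxes each move by t: {a | b} cooled by t is {a - t | b + t}.
Cooling amount: t = 3/2
Cooled Left option: 40 - 3/2 = 77/2
Cooled Right option: 34 + 3/2 = 71/2
Cooled game: {77/2 | 71/2}
Left option = 77/2

77/2
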